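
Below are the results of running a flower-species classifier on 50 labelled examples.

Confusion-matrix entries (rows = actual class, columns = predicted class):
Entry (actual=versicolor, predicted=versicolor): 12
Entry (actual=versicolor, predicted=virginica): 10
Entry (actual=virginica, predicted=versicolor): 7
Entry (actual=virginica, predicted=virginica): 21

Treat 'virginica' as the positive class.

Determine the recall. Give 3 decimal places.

Recall = TP/(TP+FN) = 21/(21+7) = 21/28 = 0.750

0.750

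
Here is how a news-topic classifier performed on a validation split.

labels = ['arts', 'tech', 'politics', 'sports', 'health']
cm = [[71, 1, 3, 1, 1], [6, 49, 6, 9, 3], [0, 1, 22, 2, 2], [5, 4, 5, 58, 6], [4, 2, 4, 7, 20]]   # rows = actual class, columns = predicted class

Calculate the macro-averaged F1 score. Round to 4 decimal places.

0.7220

Per-class F1 score (2·TP/(2·TP+FP+FN)):
  arts: TP=71, FP=6+0+5+4=15, FN=1+3+1+1=6 → 142/163 = 0.87117
  tech: TP=49, FP=1+1+4+2=8, FN=6+6+9+3=24 → 98/130 = 0.75385
  politics: TP=22, FP=3+6+5+4=18, FN=0+1+2+2=5 → 44/67 = 0.65672
  sports: TP=58, FP=1+9+2+7=19, FN=5+4+5+6=20 → 116/155 = 0.74839
  health: TP=20, FP=1+3+2+6=12, FN=4+2+4+7=17 → 40/69 = 0.57971
Macro-F1 score = mean = (0.87117 + 0.75385 + 0.65672 + 0.74839 + 0.57971) / 5 = 0.7220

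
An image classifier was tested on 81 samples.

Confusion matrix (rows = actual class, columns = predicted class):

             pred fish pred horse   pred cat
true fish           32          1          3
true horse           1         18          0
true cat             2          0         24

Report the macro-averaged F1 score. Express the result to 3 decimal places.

Per-class F1 score (2·TP/(2·TP+FP+FN)):
  fish: TP=32, FP=1+2=3, FN=1+3=4 → 64/71 = 0.9014
  horse: TP=18, FP=1+0=1, FN=1+0=1 → 36/38 = 0.9474
  cat: TP=24, FP=3+0=3, FN=2+0=2 → 48/53 = 0.9057
Macro-F1 score = mean = (0.9014 + 0.9474 + 0.9057) / 3 = 0.918

0.918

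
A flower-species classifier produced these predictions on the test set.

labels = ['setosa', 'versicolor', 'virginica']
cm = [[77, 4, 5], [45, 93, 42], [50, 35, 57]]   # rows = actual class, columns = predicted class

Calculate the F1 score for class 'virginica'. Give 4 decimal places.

0.4634

One-vs-rest for 'virginica': TP = diagonal; FP = other classes predicted 'virginica'; FN = 'virginica' predicted as other.
F1 score = 2·TP/(2·TP+FP+FN).
virginica: TP=57, FP=5+42=47, FN=50+35=85 → 114/246 = 0.46341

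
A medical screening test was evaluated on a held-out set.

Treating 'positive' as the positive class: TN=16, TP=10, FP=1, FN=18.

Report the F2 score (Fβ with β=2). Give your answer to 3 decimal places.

0.407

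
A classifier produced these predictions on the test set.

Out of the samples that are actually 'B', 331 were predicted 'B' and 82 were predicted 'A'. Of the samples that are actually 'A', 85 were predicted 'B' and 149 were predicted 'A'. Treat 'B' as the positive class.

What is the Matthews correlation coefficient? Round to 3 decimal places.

MCC = (TP·TN − FP·FN) / √((TP+FP)(TP+FN)(TN+FP)(TN+FN))
Numerator = 331·149 − 85·82 = 42349
Denominator = √(416·413·234·231) = √9286909632 = 96368.6133
MCC = 42349 / 96368.6133 = 0.439

0.439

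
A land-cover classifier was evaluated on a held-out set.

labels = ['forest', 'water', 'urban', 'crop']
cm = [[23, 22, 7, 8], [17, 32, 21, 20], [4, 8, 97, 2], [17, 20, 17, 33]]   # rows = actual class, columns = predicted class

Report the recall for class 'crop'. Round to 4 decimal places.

0.3793

Take TP from the diagonal, FP from the rest of the 'crop' prediction marginal, FN from the rest of the 'crop' actual marginal.
recall = TP/(TP+FN).
crop: TP=33, FN=17+20+17=54 → 33/87 = 0.37931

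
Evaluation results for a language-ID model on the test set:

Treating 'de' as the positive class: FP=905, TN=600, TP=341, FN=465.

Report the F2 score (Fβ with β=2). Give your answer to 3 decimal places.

0.381

Fβ = (1+β²)·TP / ((1+β²)·TP + β²·FN + FP), with β²=4
= 5·341 / (5·341 + 4·465 + 905) = 0.381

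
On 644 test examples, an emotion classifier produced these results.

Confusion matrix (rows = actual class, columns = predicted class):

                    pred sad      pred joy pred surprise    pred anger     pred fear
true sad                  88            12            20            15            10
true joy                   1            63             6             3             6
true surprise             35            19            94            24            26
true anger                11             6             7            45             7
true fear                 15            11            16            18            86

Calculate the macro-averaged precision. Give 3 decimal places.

Per-class precision (TP/(TP+FP)):
  sad: TP=88, FP=1+35+11+15=62 → 88/150 = 0.5867
  joy: TP=63, FP=12+19+6+11=48 → 63/111 = 0.5676
  surprise: TP=94, FP=20+6+7+16=49 → 94/143 = 0.6573
  anger: TP=45, FP=15+3+24+18=60 → 45/105 = 0.4286
  fear: TP=86, FP=10+6+26+7=49 → 86/135 = 0.6370
Macro-precision = mean = (0.5867 + 0.5676 + 0.6573 + 0.4286 + 0.6370) / 5 = 0.575

0.575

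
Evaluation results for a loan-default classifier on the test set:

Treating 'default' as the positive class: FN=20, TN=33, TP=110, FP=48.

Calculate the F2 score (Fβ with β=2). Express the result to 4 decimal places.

Fβ = (1+β²)·TP / ((1+β²)·TP + β²·FN + FP), with β²=4
= 5·110 / (5·110 + 4·20 + 48) = 0.8112

0.8112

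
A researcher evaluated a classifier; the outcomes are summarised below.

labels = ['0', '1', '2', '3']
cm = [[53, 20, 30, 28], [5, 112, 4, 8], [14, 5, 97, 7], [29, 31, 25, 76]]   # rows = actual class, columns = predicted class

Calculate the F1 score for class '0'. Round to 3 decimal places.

F1 score = 2·TP/(2·TP+FP+FN).
0: TP=53, FP=5+14+29=48, FN=20+30+28=78 → 106/232 = 0.4569

0.457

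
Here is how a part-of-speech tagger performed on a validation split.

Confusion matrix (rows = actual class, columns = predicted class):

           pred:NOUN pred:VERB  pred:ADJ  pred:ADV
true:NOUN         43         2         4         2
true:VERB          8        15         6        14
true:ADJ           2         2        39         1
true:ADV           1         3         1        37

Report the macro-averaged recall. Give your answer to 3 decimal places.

Per-class recall (TP/(TP+FN)):
  NOUN: TP=43, FN=2+4+2=8 → 43/51 = 0.8431
  VERB: TP=15, FN=8+6+14=28 → 15/43 = 0.3488
  ADJ: TP=39, FN=2+2+1=5 → 39/44 = 0.8864
  ADV: TP=37, FN=1+3+1=5 → 37/42 = 0.8810
Macro-recall = mean = (0.8431 + 0.3488 + 0.8864 + 0.8810) / 4 = 0.740

0.740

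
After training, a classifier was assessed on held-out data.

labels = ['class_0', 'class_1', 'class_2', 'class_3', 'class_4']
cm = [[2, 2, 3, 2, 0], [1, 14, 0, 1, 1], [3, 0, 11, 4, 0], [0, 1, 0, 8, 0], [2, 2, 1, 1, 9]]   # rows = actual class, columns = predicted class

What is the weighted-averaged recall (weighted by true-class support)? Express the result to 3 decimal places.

Per-class recall (TP/(TP+FN)):
  class_0: TP=2, FN=2+3+2+0=7 → 2/9 = 0.2222
  class_1: TP=14, FN=1+0+1+1=3 → 14/17 = 0.8235
  class_2: TP=11, FN=3+0+4+0=7 → 11/18 = 0.6111
  class_3: TP=8, FN=0+1+0+0=1 → 8/9 = 0.8889
  class_4: TP=9, FN=2+2+1+1=6 → 9/15 = 0.6000
Weighted-recall = Σ (supportᵢ/N)·recallᵢ with N=68: (9/68)·0.2222 + (17/68)·0.8235 + (18/68)·0.6111 + (9/68)·0.8889 + (15/68)·0.6000 = 0.647

0.647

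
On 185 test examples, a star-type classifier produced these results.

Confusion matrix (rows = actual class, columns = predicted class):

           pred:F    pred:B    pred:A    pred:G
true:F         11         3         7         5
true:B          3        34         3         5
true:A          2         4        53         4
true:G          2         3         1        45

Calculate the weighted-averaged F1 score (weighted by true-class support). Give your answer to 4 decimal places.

Per-class F1 score (2·TP/(2·TP+FP+FN)):
  F: TP=11, FP=3+2+2=7, FN=3+7+5=15 → 22/44 = 0.50000
  B: TP=34, FP=3+4+3=10, FN=3+3+5=11 → 68/89 = 0.76404
  A: TP=53, FP=7+3+1=11, FN=2+4+4=10 → 106/127 = 0.83465
  G: TP=45, FP=5+5+4=14, FN=2+3+1=6 → 90/110 = 0.81818
Weighted-F1 score = Σ (supportᵢ/N)·F1 scoreᵢ with N=185: (26/185)·0.50000 + (45/185)·0.76404 + (63/185)·0.83465 + (51/185)·0.81818 = 0.7659

0.7659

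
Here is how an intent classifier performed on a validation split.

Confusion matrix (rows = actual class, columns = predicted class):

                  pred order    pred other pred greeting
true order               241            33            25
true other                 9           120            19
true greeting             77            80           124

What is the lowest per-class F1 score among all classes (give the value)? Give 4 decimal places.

0.5523

Per-class F1 score (2·TP/(2·TP+FP+FN)):
  order: TP=241, FP=9+77=86, FN=33+25=58 → 482/626 = 0.76997
  other: TP=120, FP=33+80=113, FN=9+19=28 → 240/381 = 0.62992
  greeting: TP=124, FP=25+19=44, FN=77+80=157 → 248/449 = 0.55234
Lowest is class 'greeting' with F1 score = 0.5523.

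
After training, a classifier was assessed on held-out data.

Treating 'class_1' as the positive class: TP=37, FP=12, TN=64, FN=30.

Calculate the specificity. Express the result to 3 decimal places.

Specificity = TN/(TN+FP) = 64/(64+12) = 0.842

0.842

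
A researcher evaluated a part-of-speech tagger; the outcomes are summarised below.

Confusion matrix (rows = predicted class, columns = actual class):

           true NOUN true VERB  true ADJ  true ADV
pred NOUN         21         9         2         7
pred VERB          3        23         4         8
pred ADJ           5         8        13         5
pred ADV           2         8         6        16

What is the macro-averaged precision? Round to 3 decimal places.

Per-class precision (TP/(TP+FP)):
  NOUN: TP=21, FP=9+2+7=18 → 21/39 = 0.5385
  VERB: TP=23, FP=3+4+8=15 → 23/38 = 0.6053
  ADJ: TP=13, FP=5+8+5=18 → 13/31 = 0.4194
  ADV: TP=16, FP=2+8+6=16 → 16/32 = 0.5000
Macro-precision = mean = (0.5385 + 0.6053 + 0.4194 + 0.5000) / 4 = 0.516

0.516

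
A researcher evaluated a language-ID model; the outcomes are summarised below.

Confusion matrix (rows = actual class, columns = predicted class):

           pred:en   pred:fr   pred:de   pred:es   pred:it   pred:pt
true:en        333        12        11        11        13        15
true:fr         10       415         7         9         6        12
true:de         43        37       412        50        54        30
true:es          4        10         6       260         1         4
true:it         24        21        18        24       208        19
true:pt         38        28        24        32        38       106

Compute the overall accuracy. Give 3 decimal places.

Accuracy = trace / total = (333+415+412+260+208+106=1734) / 2345 = 1734/2345 = 0.739

0.739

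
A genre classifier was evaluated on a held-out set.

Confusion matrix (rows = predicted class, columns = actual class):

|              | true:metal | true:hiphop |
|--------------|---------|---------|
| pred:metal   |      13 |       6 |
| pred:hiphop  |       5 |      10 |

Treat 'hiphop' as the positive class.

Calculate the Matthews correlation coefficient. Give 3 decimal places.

0.349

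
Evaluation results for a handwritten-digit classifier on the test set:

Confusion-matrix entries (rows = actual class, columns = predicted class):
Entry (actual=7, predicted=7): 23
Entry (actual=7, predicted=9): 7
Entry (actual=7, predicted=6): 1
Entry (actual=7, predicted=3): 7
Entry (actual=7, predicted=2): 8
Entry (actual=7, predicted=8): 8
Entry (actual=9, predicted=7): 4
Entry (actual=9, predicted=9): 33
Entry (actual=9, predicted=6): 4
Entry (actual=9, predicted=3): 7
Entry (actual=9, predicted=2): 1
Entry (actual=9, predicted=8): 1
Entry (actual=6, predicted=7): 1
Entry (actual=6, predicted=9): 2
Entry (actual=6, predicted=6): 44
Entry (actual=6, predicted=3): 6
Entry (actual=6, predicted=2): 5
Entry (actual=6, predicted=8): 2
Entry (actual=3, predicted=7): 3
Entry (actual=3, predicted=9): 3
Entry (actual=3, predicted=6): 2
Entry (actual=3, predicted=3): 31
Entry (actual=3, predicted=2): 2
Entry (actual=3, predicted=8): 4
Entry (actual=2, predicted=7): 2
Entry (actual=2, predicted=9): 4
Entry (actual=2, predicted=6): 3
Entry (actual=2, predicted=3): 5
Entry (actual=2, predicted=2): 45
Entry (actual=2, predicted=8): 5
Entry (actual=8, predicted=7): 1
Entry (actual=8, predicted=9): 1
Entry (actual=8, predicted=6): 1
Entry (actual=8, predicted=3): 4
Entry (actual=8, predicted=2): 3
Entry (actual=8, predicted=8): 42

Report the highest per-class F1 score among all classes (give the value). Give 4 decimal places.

0.7652

Per-class F1 score (2·TP/(2·TP+FP+FN)):
  7: TP=23, FP=4+1+3+2+1=11, FN=7+1+7+8+8=31 → 46/88 = 0.52273
  9: TP=33, FP=7+2+3+4+1=17, FN=4+4+7+1+1=17 → 66/100 = 0.66000
  6: TP=44, FP=1+4+2+3+1=11, FN=1+2+6+5+2=16 → 88/115 = 0.76522
  3: TP=31, FP=7+7+6+5+4=29, FN=3+3+2+2+4=14 → 62/105 = 0.59048
  2: TP=45, FP=8+1+5+2+3=19, FN=2+4+3+5+5=19 → 90/128 = 0.70313
  8: TP=42, FP=8+1+2+4+5=20, FN=1+1+1+4+3=10 → 84/114 = 0.73684
Highest is class '6' with F1 score = 0.7652.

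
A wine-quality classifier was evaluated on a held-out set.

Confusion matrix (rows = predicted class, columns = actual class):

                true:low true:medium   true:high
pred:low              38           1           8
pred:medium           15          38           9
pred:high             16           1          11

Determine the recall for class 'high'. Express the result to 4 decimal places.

Take TP from the diagonal, FP from the rest of the 'high' prediction marginal, FN from the rest of the 'high' actual marginal.
recall = TP/(TP+FN).
high: TP=11, FN=8+9=17 → 11/28 = 0.39286

0.3929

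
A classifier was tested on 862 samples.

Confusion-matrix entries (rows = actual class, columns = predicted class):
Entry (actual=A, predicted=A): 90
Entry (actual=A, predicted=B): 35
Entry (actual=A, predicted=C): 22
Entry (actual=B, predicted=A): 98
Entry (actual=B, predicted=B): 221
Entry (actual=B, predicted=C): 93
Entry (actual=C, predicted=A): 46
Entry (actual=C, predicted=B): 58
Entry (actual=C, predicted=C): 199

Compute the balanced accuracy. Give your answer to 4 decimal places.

0.6018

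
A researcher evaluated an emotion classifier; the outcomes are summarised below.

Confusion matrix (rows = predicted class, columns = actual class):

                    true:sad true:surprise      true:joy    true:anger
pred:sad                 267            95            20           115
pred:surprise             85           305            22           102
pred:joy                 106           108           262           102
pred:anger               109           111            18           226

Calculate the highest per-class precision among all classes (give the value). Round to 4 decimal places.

0.5934

Per-class precision (TP/(TP+FP)):
  sad: TP=267, FP=95+20+115=230 → 267/497 = 0.53722
  surprise: TP=305, FP=85+22+102=209 → 305/514 = 0.59339
  joy: TP=262, FP=106+108+102=316 → 262/578 = 0.45329
  anger: TP=226, FP=109+111+18=238 → 226/464 = 0.48707
Highest is class 'surprise' with precision = 0.5934.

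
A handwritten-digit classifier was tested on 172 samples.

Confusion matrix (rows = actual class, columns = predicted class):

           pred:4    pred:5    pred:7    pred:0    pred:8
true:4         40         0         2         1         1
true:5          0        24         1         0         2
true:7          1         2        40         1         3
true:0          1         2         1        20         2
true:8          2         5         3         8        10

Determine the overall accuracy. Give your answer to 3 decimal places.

0.779

Accuracy = trace / total = (40+24+40+20+10=134) / 172 = 134/172 = 0.779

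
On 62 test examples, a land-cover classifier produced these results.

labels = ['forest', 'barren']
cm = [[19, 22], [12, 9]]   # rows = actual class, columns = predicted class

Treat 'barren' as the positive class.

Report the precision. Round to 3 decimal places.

Precision = TP/(TP+FP) = 9/(9+22) = 9/31 = 0.290

0.290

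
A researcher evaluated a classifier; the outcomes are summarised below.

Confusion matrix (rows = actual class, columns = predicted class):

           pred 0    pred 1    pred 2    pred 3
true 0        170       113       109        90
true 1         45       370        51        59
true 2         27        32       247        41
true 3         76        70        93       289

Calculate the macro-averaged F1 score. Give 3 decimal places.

Per-class F1 score (2·TP/(2·TP+FP+FN)):
  0: TP=170, FP=45+27+76=148, FN=113+109+90=312 → 340/800 = 0.4250
  1: TP=370, FP=113+32+70=215, FN=45+51+59=155 → 740/1110 = 0.6667
  2: TP=247, FP=109+51+93=253, FN=27+32+41=100 → 494/847 = 0.5832
  3: TP=289, FP=90+59+41=190, FN=76+70+93=239 → 578/1007 = 0.5740
Macro-F1 score = mean = (0.4250 + 0.6667 + 0.5832 + 0.5740) / 4 = 0.562

0.562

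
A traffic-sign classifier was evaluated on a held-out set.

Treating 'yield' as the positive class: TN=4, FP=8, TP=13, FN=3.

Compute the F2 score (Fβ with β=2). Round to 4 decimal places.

Fβ = (1+β²)·TP / ((1+β²)·TP + β²·FN + FP), with β²=4
= 5·13 / (5·13 + 4·3 + 8) = 0.7647

0.7647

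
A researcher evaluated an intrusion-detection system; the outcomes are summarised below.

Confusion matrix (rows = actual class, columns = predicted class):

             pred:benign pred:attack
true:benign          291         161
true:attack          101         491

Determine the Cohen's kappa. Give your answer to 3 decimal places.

0.481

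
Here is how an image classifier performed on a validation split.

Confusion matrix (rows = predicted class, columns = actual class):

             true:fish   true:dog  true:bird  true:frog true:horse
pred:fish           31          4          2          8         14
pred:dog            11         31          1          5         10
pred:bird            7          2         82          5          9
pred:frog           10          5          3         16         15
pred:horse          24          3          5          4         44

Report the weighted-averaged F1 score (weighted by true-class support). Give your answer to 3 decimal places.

Per-class F1 score (2·TP/(2·TP+FP+FN)):
  fish: TP=31, FP=4+2+8+14=28, FN=11+7+10+24=52 → 62/142 = 0.4366
  dog: TP=31, FP=11+1+5+10=27, FN=4+2+5+3=14 → 62/103 = 0.6019
  bird: TP=82, FP=7+2+5+9=23, FN=2+1+3+5=11 → 164/198 = 0.8283
  frog: TP=16, FP=10+5+3+15=33, FN=8+5+5+4=22 → 32/87 = 0.3678
  horse: TP=44, FP=24+3+5+4=36, FN=14+10+9+15=48 → 88/172 = 0.5116
Weighted-F1 score = Σ (supportᵢ/N)·F1 scoreᵢ with N=351: (83/351)·0.4366 + (45/351)·0.6019 + (93/351)·0.8283 + (38/351)·0.3678 + (92/351)·0.5116 = 0.574

0.574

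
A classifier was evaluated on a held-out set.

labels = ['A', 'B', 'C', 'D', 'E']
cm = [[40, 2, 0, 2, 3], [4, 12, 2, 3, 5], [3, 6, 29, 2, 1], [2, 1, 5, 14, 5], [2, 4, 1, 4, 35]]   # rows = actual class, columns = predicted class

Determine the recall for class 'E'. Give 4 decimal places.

0.7609

One-vs-rest for 'E': TP = diagonal; FP = other classes predicted 'E'; FN = 'E' predicted as other.
recall = TP/(TP+FN).
E: TP=35, FN=2+4+1+4=11 → 35/46 = 0.76087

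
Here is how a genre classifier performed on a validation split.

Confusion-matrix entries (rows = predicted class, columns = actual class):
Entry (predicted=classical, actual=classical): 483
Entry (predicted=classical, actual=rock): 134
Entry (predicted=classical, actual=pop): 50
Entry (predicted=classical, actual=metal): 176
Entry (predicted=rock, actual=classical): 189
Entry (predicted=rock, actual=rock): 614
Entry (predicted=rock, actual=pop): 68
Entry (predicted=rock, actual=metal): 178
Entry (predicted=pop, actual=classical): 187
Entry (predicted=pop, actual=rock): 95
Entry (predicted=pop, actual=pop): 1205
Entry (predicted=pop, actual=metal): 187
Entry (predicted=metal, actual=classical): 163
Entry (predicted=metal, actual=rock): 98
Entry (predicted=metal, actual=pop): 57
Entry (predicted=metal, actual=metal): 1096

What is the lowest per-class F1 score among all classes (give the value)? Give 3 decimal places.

Per-class F1 score (2·TP/(2·TP+FP+FN)):
  classical: TP=483, FP=134+50+176=360, FN=189+187+163=539 → 966/1865 = 0.5180
  rock: TP=614, FP=189+68+178=435, FN=134+95+98=327 → 1228/1990 = 0.6171
  pop: TP=1205, FP=187+95+187=469, FN=50+68+57=175 → 2410/3054 = 0.7891
  metal: TP=1096, FP=163+98+57=318, FN=176+178+187=541 → 2192/3051 = 0.7185
Lowest is class 'classical' with F1 score = 0.518.

0.518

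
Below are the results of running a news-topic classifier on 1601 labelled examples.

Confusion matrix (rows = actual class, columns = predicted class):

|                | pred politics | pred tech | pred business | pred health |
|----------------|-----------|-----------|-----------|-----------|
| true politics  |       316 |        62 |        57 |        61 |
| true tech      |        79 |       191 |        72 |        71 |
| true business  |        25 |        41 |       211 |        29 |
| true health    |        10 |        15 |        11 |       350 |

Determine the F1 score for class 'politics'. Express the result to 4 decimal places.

F1 score = 2·TP/(2·TP+FP+FN).
politics: TP=316, FP=79+25+10=114, FN=62+57+61=180 → 632/926 = 0.68251

0.6825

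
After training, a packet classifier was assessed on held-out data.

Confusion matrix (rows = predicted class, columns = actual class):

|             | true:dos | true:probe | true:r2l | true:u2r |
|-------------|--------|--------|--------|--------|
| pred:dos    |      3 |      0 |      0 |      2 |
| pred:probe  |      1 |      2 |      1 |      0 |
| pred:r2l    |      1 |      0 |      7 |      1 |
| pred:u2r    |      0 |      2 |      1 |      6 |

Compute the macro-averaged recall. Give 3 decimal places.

Per-class recall (TP/(TP+FN)):
  dos: TP=3, FN=1+1+0=2 → 3/5 = 0.6000
  probe: TP=2, FN=0+0+2=2 → 2/4 = 0.5000
  r2l: TP=7, FN=0+1+1=2 → 7/9 = 0.7778
  u2r: TP=6, FN=2+0+1=3 → 6/9 = 0.6667
Macro-recall = mean = (0.6000 + 0.5000 + 0.7778 + 0.6667) / 4 = 0.636

0.636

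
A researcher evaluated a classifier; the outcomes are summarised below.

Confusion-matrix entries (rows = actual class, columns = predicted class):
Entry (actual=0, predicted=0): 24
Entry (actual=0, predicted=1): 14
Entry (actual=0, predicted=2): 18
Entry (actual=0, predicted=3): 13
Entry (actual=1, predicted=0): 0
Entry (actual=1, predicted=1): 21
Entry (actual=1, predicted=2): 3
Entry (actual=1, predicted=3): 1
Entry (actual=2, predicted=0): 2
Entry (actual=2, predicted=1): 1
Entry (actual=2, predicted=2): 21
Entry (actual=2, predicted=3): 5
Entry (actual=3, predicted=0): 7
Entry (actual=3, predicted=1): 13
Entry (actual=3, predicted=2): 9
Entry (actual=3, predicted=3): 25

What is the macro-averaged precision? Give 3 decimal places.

0.534

Per-class precision (TP/(TP+FP)):
  0: TP=24, FP=0+2+7=9 → 24/33 = 0.7273
  1: TP=21, FP=14+1+13=28 → 21/49 = 0.4286
  2: TP=21, FP=18+3+9=30 → 21/51 = 0.4118
  3: TP=25, FP=13+1+5=19 → 25/44 = 0.5682
Macro-precision = mean = (0.7273 + 0.4286 + 0.4118 + 0.5682) / 4 = 0.534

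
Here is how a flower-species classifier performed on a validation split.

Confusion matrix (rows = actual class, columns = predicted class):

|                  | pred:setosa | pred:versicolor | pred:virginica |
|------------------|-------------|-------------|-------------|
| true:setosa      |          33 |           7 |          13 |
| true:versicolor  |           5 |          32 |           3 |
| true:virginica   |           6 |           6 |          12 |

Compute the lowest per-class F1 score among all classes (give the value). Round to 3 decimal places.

0.462

Per-class F1 score (2·TP/(2·TP+FP+FN)):
  setosa: TP=33, FP=5+6=11, FN=7+13=20 → 66/97 = 0.6804
  versicolor: TP=32, FP=7+6=13, FN=5+3=8 → 64/85 = 0.7529
  virginica: TP=12, FP=13+3=16, FN=6+6=12 → 24/52 = 0.4615
Lowest is class 'virginica' with F1 score = 0.462.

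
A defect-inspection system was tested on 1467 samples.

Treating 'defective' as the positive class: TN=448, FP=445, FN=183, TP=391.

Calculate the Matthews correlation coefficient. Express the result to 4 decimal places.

MCC = (TP·TN − FP·FN) / √((TP+FP)(TP+FN)(TN+FP)(TN+FN))
Numerator = 391·448 − 445·183 = 93733
Denominator = √(836·574·893·631) = √270395206312 = 519995.3907
MCC = 93733 / 519995.3907 = 0.1803

0.1803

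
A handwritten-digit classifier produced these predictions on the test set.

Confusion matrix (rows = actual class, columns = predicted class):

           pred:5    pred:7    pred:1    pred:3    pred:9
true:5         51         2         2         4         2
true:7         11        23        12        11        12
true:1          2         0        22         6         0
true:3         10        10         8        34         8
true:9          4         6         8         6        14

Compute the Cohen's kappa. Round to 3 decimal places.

0.417

Observed agreement pₒ = trace/N = 144/268 = 0.5373
Expected agreement pₑ = Σ (rowᵢ·colᵢ)/N² = (61·78 + 69·41 + 30·52 + 70·61 + 38·36)/268² = 0.2059
κ = (pₒ − pₑ)/(1 − pₑ) = (0.5373 − 0.2059)/(1 − 0.2059) = 0.417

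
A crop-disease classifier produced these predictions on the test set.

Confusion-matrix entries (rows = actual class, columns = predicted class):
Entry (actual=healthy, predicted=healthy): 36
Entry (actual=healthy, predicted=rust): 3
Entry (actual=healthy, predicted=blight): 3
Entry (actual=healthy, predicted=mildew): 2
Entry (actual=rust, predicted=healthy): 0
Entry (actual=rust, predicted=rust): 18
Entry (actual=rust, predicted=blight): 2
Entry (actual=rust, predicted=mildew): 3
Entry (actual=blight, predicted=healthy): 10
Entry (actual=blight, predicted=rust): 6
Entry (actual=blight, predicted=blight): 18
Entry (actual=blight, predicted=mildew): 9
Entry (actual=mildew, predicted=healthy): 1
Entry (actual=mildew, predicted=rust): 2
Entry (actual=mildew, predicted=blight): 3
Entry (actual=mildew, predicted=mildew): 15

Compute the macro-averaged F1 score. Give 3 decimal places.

0.651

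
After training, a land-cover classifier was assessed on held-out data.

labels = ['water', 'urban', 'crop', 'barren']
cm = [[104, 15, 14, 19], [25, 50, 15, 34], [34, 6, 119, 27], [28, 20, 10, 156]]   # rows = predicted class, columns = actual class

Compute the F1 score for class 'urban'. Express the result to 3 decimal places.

Take TP from the diagonal, FP from the rest of the 'urban' prediction marginal, FN from the rest of the 'urban' actual marginal.
F1 score = 2·TP/(2·TP+FP+FN).
urban: TP=50, FP=25+15+34=74, FN=15+6+20=41 → 100/215 = 0.4651

0.465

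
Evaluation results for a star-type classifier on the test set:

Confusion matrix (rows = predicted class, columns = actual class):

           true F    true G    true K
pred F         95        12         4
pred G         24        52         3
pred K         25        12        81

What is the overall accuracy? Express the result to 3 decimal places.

0.740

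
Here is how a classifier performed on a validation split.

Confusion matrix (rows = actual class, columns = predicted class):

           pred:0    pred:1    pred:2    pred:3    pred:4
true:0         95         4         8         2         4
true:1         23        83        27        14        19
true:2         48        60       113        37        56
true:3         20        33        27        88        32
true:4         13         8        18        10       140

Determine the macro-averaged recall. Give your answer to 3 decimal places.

0.576

Per-class recall (TP/(TP+FN)):
  0: TP=95, FN=4+8+2+4=18 → 95/113 = 0.8407
  1: TP=83, FN=23+27+14+19=83 → 83/166 = 0.5000
  2: TP=113, FN=48+60+37+56=201 → 113/314 = 0.3599
  3: TP=88, FN=20+33+27+32=112 → 88/200 = 0.4400
  4: TP=140, FN=13+8+18+10=49 → 140/189 = 0.7407
Macro-recall = mean = (0.8407 + 0.5000 + 0.3599 + 0.4400 + 0.7407) / 5 = 0.576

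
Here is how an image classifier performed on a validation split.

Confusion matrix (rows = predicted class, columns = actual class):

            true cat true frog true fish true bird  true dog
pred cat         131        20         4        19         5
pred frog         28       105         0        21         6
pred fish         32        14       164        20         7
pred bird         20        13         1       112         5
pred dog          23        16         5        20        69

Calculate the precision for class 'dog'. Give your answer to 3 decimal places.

0.519

Take TP from the diagonal, FP from the rest of the 'dog' prediction marginal, FN from the rest of the 'dog' actual marginal.
precision = TP/(TP+FP).
dog: TP=69, FP=23+16+5+20=64 → 69/133 = 0.5188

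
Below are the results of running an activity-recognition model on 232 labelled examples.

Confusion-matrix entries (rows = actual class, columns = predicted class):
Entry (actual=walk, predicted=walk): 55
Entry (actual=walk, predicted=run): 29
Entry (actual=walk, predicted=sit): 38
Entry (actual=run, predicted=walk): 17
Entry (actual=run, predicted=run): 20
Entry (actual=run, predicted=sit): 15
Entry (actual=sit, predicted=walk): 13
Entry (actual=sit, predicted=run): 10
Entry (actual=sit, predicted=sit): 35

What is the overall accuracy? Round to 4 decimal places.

Accuracy = trace / total = (55+20+35=110) / 232 = 110/232 = 0.4741

0.4741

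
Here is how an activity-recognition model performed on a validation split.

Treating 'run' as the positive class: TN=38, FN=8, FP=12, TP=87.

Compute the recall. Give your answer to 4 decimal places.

0.9158

Recall = TP/(TP+FN) = 87/(87+8) = 87/95 = 0.9158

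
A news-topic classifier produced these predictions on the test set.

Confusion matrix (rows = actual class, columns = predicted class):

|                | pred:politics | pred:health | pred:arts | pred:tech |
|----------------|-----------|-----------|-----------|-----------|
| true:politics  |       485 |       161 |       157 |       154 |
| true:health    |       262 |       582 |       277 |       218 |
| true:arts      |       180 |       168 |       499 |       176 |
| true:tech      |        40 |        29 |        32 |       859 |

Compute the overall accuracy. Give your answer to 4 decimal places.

0.5667

Accuracy = trace / total = (485+582+499+859=2425) / 4279 = 2425/4279 = 0.5667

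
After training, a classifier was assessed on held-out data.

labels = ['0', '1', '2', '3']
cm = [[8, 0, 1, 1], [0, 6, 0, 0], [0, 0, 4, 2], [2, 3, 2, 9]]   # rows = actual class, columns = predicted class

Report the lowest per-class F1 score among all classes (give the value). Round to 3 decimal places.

0.615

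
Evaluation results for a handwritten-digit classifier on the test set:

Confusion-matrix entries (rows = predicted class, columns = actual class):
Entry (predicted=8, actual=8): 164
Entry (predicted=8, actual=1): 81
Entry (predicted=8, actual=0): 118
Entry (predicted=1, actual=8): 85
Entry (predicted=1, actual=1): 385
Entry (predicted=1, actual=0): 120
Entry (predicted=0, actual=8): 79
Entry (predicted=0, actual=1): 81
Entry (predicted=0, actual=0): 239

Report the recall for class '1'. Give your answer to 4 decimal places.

0.7038

One-vs-rest for '1': TP = diagonal; FP = other classes predicted '1'; FN = '1' predicted as other.
recall = TP/(TP+FN).
1: TP=385, FN=81+81=162 → 385/547 = 0.70384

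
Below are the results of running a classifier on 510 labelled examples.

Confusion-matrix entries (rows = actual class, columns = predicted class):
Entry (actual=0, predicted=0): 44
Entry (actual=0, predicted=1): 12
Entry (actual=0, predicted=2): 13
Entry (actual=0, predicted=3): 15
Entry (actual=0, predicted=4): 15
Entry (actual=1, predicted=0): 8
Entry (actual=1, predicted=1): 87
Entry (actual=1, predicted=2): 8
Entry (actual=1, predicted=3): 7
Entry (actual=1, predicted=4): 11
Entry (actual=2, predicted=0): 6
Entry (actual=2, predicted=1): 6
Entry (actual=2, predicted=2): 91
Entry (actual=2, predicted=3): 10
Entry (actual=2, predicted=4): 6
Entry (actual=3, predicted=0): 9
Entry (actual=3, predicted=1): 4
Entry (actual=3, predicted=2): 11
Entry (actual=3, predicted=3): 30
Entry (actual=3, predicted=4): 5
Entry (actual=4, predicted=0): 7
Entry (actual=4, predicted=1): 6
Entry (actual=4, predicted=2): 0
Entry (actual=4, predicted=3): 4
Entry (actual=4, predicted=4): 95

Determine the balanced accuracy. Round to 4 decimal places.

Balanced accuracy = mean of per-class recall.
  0: recall = 44/99 = 0.44444
  1: recall = 87/121 = 0.71901
  2: recall = 91/119 = 0.76471
  3: recall = 30/59 = 0.50847
  4: recall = 95/112 = 0.84821
Mean = (0.44444 + 0.71901 + 0.76471 + 0.50847 + 0.84821) / 5 = 0.6570

0.6570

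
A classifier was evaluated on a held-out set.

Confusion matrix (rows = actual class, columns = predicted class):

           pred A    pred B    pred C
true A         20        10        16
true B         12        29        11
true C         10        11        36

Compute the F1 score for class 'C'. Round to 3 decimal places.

F1 score = 2·TP/(2·TP+FP+FN).
C: TP=36, FP=16+11=27, FN=10+11=21 → 72/120 = 0.6000

0.600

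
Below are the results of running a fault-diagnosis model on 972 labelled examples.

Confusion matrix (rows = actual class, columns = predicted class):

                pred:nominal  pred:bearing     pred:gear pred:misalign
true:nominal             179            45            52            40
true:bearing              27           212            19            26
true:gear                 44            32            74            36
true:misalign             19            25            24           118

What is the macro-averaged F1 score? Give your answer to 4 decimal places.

0.5798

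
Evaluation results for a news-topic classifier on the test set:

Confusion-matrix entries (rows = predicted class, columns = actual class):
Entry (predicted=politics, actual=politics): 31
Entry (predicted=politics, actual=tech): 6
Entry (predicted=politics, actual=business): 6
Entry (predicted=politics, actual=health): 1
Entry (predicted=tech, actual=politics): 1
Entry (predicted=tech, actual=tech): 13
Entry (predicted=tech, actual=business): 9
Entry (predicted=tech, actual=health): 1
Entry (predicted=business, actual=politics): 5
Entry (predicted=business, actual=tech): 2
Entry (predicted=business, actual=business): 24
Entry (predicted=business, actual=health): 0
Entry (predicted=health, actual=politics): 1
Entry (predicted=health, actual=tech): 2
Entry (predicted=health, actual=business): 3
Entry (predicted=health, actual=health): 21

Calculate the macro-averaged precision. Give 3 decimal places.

Per-class precision (TP/(TP+FP)):
  politics: TP=31, FP=6+6+1=13 → 31/44 = 0.7045
  tech: TP=13, FP=1+9+1=11 → 13/24 = 0.5417
  business: TP=24, FP=5+2+0=7 → 24/31 = 0.7742
  health: TP=21, FP=1+2+3=6 → 21/27 = 0.7778
Macro-precision = mean = (0.7045 + 0.5417 + 0.7742 + 0.7778) / 4 = 0.700

0.700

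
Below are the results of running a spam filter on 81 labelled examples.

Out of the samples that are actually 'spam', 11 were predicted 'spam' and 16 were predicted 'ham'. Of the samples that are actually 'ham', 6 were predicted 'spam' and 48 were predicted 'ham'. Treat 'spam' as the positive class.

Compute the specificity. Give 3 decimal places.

Specificity = TN/(TN+FP) = 48/(48+6) = 0.889

0.889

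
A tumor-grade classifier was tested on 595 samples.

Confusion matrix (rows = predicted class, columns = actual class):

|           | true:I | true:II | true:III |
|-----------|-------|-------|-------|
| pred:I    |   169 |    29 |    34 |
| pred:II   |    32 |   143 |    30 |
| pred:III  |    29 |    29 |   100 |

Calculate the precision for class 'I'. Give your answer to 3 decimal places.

0.728

One-vs-rest for 'I': TP = diagonal; FP = other classes predicted 'I'; FN = 'I' predicted as other.
precision = TP/(TP+FP).
I: TP=169, FP=29+34=63 → 169/232 = 0.7284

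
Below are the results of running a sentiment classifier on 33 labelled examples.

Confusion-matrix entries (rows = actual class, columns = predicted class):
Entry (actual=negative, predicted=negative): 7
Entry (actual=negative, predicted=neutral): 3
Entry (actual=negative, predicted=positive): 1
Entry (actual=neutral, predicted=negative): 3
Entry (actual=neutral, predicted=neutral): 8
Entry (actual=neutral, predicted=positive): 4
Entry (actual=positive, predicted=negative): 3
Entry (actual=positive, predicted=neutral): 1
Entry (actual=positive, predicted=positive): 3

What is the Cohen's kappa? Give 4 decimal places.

Observed agreement pₒ = trace/N = 18/33 = 0.54545
Expected agreement pₑ = Σ (rowᵢ·colᵢ)/N² = (11·13 + 15·12 + 7·8)/33² = 0.34803
κ = (pₒ − pₑ)/(1 − pₑ) = (0.54545 − 0.34803)/(1 − 0.34803) = 0.3028

0.3028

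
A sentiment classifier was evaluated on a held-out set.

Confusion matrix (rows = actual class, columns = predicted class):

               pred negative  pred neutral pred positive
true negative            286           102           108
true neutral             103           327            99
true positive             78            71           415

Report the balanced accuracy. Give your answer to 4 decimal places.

0.6435

Balanced accuracy = mean of per-class recall.
  negative: recall = 286/496 = 0.57661
  neutral: recall = 327/529 = 0.61815
  positive: recall = 415/564 = 0.73582
Mean = (0.57661 + 0.61815 + 0.73582) / 3 = 0.6435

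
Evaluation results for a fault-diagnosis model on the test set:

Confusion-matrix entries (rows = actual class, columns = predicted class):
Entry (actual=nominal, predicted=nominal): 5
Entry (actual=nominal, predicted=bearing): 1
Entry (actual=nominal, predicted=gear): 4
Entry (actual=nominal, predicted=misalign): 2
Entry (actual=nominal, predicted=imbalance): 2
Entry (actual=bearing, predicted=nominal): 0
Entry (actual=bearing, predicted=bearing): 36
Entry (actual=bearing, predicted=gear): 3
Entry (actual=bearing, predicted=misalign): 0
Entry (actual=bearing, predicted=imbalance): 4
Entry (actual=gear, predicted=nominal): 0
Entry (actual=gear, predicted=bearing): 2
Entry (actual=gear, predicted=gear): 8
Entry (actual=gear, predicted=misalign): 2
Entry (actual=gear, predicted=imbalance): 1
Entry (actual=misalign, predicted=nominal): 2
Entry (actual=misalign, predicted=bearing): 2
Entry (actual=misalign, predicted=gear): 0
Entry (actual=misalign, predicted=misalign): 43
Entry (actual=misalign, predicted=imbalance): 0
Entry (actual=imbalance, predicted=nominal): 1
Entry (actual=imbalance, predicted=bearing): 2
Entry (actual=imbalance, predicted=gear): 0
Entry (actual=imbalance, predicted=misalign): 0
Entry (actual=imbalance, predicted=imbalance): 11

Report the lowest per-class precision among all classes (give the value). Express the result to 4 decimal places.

0.5333

Per-class precision (TP/(TP+FP)):
  nominal: TP=5, FP=0+0+2+1=3 → 5/8 = 0.62500
  bearing: TP=36, FP=1+2+2+2=7 → 36/43 = 0.83721
  gear: TP=8, FP=4+3+0+0=7 → 8/15 = 0.53333
  misalign: TP=43, FP=2+0+2+0=4 → 43/47 = 0.91489
  imbalance: TP=11, FP=2+4+1+0=7 → 11/18 = 0.61111
Lowest is class 'gear' with precision = 0.5333.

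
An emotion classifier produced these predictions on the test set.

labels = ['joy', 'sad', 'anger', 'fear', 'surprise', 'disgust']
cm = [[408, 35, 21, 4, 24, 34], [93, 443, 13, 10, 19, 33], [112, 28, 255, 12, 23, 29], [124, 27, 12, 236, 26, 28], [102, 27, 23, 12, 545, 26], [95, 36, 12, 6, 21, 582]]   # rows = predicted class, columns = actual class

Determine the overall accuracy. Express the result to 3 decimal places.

Accuracy = trace / total = (408+443+255+236+545+582=2469) / 3536 = 2469/3536 = 0.698

0.698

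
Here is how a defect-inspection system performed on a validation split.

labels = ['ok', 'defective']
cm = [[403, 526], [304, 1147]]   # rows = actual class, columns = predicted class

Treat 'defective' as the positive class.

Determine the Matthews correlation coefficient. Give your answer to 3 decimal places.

MCC = (TP·TN − FP·FN) / √((TP+FP)(TP+FN)(TN+FP)(TN+FN))
Numerator = 1147·403 − 526·304 = 302337
Denominator = √(1673·1451·929·707) = √1594404388969 = 1262697.2673
MCC = 302337 / 1262697.2673 = 0.239

0.239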